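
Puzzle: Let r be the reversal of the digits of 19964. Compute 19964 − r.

-27027

Reverse of 19964 is 46991.
19964 − 46991 = -27027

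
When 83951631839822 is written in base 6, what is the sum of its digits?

83951631839822 in base 6 is 454314503001033222.
Digit sum: 4+5+4+3+1+4+5+0+3+0+0+1+0+3+3+2+2+2 = 42.

42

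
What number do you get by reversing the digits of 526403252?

252304625

Reversing 526403252 gives 252304625.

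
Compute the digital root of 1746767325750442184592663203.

2

1+7+4+6+7+6+7+3+2+5+7+5+0+4+4+2+1+8+4+5+9+2+6+6+3+2+0+3 = 119
1+1+9 = 11
1+1 = 2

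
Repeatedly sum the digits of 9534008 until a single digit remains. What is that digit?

9+5+3+4+0+0+8 = 29
2+9 = 11
1+1 = 2

2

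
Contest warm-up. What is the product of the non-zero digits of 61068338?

20736

6×1×6×8×3×3×8 = 20736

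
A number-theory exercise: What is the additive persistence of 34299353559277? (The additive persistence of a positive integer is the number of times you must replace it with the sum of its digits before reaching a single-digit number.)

3

34299353559277 → 73 → 10 → 1 (3 steps)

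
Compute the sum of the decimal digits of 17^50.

17^50 = 33300140732146818380750772381422989832214186835186851059977249
Sum of its 62 digits: 271.

271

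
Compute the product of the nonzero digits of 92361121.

9×2×3×6×1×1×2×1 = 648

648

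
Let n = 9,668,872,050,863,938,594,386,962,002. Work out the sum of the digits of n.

142

9+6+6+8+8+7+2+0+5+0+8+6+3+9+3+8+5+9+4+3+8+6+9+6+2+0+0+2 = 142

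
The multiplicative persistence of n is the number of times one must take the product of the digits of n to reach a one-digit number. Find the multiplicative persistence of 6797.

6797 → 2646 → 288 → 128 → 16 → 6 (5 steps)

5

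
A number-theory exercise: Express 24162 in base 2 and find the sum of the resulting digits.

24162 in base 2 is 101111001100010.
Digit sum: 1+0+1+1+1+1+0+0+1+1+0+0+0+1+0 = 8.

8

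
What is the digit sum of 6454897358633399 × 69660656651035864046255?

181

6454897358633399 × 69660656651035864046255 = 449652388617439517057528054545323870745
Sum of its 39 digits: 181.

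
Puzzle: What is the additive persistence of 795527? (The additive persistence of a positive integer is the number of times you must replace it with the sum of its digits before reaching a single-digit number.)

795527 → 35 → 8 (2 steps)

2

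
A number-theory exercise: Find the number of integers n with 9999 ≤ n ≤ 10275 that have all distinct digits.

The integers in [9999, 10275] that have all distinct digits: 10234, 10235, 10236, 10237, 10238, 10239, …, 10274, 10275.
27 qualify.

27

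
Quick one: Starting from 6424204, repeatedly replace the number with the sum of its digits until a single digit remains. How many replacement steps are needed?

6424204 → 22 → 4 (2 steps)

2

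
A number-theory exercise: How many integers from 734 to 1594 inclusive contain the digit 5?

The integers in [734, 1594] that contain the digit 5: 735, 745, 750, 751, 752, 753, …, 1593, 1594.
244 qualify.

244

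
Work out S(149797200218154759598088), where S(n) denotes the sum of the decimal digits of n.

1+4+9+7+9+7+2+0+0+2+1+8+1+5+4+7+5+9+5+9+8+0+8+8 = 119

119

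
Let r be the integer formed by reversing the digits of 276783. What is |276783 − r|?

110889

Reverse of 276783 is 387672.
|276783 − 387672| = 110889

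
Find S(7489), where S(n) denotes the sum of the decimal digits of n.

28

7+4+8+9 = 28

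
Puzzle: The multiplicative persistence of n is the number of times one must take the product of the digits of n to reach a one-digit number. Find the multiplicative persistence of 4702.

1

4702 → 0 (1 step)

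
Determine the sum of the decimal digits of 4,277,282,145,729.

4+2+7+7+2+8+2+1+4+5+7+2+9 = 60

60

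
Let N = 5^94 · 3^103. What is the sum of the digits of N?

495

5^94 · 3^103 = 7025377147808519302224993346758480075059502750127522312054014583504910301629819979751800929079763591289520263671875
Sum of its 115 digits: 495.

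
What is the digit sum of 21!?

63

21! = 51090942171709440000
Sum of its 20 digits: 63.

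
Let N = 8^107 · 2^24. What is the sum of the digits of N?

521

8^107 · 2^24 = 71671831749689734737838152978190216899892655911508785116799651230841339877765150252188079784691427704832
Sum of its 104 digits: 521.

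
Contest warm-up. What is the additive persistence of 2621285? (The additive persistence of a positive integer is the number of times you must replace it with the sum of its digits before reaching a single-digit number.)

2

2621285 → 26 → 8 (2 steps)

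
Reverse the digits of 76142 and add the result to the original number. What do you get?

100309

Reverse of 76142 is 24167.
76142 + 24167 = 100309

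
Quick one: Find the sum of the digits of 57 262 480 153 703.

53

5+7+2+6+2+4+8+0+1+5+3+7+0+3 = 53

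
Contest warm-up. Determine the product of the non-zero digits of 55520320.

1500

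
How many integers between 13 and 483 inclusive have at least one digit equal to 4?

The integers in [13, 483] that have at least one digit equal to 4: 14, 24, 34, 40, 41, 42, …, 482, 483.
159 qualify.

159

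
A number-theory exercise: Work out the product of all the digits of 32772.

3×2×7×7×2 = 588

588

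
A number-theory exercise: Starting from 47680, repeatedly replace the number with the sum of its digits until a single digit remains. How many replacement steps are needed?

2

47680 → 25 → 7 (2 steps)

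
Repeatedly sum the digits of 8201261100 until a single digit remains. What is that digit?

8+2+0+1+2+6+1+1+0+0 = 21
2+1 = 3

3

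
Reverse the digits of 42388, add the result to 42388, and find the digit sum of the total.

14

Reversal of 42388 is 88324; 42388 + 88324 = 130712.
Digit sum of 130712: 1+3+0+7+1+2 = 14.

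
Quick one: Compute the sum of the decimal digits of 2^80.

112

2^80 = 1208925819614629174706176
Sum of its 25 digits: 112.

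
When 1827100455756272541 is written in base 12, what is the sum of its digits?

119

1827100455756272541 in base 12 is 9A709584B146BBB39.
Digit sum: 9+10+7+0+9+5+8+4+11+1+4+6+11+11+11+3+9 = 119.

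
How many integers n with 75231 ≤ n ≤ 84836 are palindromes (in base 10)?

The integers in [75231, 84836] that are palindromes (in base 10): 75257, 75357, 75457, 75557, 75657, 75757, …, 84648, 84748.
96 qualify.

96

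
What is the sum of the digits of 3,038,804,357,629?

3+0+3+8+8+0+4+3+5+7+6+2+9 = 58

58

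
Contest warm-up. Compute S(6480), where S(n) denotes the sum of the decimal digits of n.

6+4+8+0 = 18

18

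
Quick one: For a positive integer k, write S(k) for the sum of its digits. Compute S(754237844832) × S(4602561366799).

3648

S(754237844832) = 7+5+4+2+3+7+8+4+4+8+3+2 = 57.
S(4602561366799) = 4+6+0+2+5+6+1+3+6+6+7+9+9 = 64.
57 · 64 = 3648.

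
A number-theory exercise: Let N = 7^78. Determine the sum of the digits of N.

7^78 = 827269706064171159838078900184013751038269841857389464208009274449
Sum of its 66 digits: 298.

298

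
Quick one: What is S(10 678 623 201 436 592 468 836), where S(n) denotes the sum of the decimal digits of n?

100

1+0+6+7+8+6+2+3+2+0+1+4+3+6+5+9+2+4+6+8+8+3+6 = 100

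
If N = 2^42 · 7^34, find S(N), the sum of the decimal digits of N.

2^42 · 7^34 = 238008889694283831738697443010259552567296
Sum of its 42 digits: 205.

205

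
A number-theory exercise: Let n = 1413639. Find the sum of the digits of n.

1+4+1+3+6+3+9 = 27

27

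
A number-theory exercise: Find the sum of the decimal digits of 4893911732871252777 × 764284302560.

4893911732871252777 × 764284302560 = 3740339915547706454942908209120
Sum of its 31 digits: 132.

132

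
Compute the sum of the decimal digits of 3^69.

3^69 = 834385168331080533771857328695283
Sum of its 33 digits: 153.

153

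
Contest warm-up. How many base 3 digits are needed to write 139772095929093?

30

139772095929093 in base 3 is 200022220002012200112011221010, which has 30 digits.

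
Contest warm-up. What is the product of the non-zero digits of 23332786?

36288

2×3×3×3×2×7×8×6 = 36288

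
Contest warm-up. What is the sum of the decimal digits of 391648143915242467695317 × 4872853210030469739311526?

189

391648143915242467695317 × 4872853210030469739311526 = 1908443915279864643484387201211302065503514323742
Sum of its 49 digits: 189.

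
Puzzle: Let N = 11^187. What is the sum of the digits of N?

920

11^187 = 550087941146439334316204497841175798328939179830838127347589379819631187574735001951394696339821000136058413795978064784728297876400245478160643333154142316600692268469821778289369943376953085971
Sum of its 195 digits: 920.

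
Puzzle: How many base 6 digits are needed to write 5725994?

9

5725994 in base 6 is 322421122, which has 9 digits.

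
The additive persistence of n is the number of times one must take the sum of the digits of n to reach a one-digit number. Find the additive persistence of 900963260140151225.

900963260140151225 → 56 → 11 → 2 (3 steps)

3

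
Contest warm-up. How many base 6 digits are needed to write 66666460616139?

66666460616139 in base 6 is 353442052121243003, which has 18 digits.

18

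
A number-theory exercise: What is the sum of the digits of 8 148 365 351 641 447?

8+1+4+8+3+6+5+3+5+1+6+4+1+4+4+7 = 70

70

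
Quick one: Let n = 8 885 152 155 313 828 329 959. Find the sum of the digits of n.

110

8+8+8+5+1+5+2+1+5+5+3+1+3+8+2+8+3+2+9+9+5+9 = 110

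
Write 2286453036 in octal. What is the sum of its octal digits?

2286453036 in base 8 is 21022100454.
Digit sum: 2+1+0+2+2+1+0+0+4+5+4 = 21.

21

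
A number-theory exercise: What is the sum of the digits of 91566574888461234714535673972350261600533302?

9+1+5+6+6+5+7+4+8+8+8+4+6+1+2+3+4+7+1+4+5+3+5+6+7+3+9+7+2+3+5+0+2+6+1+6+0+0+5+3+3+3+0+2 = 185

185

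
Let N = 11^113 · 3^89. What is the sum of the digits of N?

729

11^113 · 3^89 = 13840924285920505463001859706598298367247544876883423726339312420721138885365457113736615413086060367335145245170841839693792043844691792549765973757170070756673
Sum of its 161 digits: 729.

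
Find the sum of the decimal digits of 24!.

81

24! = 620448401733239439360000
Sum of its 24 digits: 81.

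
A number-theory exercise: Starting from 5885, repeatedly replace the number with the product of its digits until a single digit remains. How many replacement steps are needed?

5885 → 1600 → 0 (2 steps)

2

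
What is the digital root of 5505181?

7

5+5+0+5+1+8+1 = 25
2+5 = 7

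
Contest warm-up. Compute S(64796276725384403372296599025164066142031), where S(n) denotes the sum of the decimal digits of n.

176

6+4+7+9+6+2+7+6+7+2+5+3+8+4+4+0+3+3+7+2+2+9+6+5+9+9+0+2+5+1+6+4+0+6+6+1+4+2+0+3+1 = 176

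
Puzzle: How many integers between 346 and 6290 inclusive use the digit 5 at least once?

2349

The integers in [346, 6290] that use the digit 5 at least once: 350, 351, 352, 353, 354, 355, …, 6275, 6285.
2349 qualify.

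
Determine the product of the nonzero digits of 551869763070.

9525600

5×5×1×8×6×9×7×6×3×7 = 9525600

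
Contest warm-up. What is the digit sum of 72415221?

7+2+4+1+5+2+2+1 = 24

24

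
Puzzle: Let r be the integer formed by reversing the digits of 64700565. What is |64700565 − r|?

Reverse of 64700565 is 56500746.
|64700565 − 56500746| = 8199819

8199819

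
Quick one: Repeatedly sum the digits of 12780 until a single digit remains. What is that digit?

1+2+7+8+0 = 18
1+8 = 9

9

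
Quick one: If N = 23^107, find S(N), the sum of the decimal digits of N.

23^107 = 50684883649780138948244945679659109395135686373496730387486296779379500910030354378173376181702686377698268430331423394410213895880824525959397447
Sum of its 146 digits: 713.

713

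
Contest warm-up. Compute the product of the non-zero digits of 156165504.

18000

1×5×6×1×6×5×5×4 = 18000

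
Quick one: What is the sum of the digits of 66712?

6+6+7+1+2 = 22

22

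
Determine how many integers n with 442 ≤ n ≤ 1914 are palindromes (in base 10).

65

The integers in [442, 1914] that are palindromes (in base 10): 444, 454, 464, 474, 484, 494, …, 1771, 1881.
65 qualify.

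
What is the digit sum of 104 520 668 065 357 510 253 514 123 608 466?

120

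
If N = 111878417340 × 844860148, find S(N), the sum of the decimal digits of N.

111878417340 × 844860148 = 94521616231878166320
Sum of its 20 digits: 81.

81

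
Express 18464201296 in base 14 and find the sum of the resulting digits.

18464201296 in base 14 is C72344492.
Digit sum: 12+7+2+3+4+4+4+9+2 = 47.

47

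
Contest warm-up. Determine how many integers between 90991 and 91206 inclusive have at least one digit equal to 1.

The integers in [90991, 91206] that have at least one digit equal to 1: 90991, 91000, 91001, 91002, 91003, 91004, …, 91205, 91206.
208 qualify.

208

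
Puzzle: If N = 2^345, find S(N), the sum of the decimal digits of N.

2^345 = 71671831749689734737838152978190216899892655911508785116799651230841339877765150252188079784691427704832
Sum of its 104 digits: 521.

521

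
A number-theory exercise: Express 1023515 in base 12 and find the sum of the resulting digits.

31

1023515 in base 12 is 41438B.
Digit sum: 4+1+4+3+8+11 = 31.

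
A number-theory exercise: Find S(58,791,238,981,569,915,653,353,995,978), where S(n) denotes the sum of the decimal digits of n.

168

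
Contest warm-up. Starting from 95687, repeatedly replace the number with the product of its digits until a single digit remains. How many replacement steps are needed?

95687 → 15120 → 0 (2 steps)

2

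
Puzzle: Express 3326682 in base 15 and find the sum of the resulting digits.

44

3326682 in base 15 is 45AA3C.
Digit sum: 4+5+10+10+3+12 = 44.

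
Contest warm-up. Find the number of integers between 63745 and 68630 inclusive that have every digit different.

1365

The integers in [63745, 68630] that have every digit different: 63745, 63748, 63749, 63750, 63751, 63752, …, 68594, 68597.
1365 qualify.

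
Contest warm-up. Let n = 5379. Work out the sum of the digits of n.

24

5+3+7+9 = 24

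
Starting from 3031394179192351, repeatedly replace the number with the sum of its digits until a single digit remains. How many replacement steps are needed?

2

3031394179192351 → 61 → 7 (2 steps)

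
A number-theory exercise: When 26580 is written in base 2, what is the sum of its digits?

9

26580 in base 2 is 110011111010100.
Digit sum: 1+1+0+0+1+1+1+1+1+0+1+0+1+0+0 = 9.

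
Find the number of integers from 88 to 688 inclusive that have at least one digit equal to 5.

195

The integers in [88, 688] that have at least one digit equal to 5: 95, 105, 115, 125, 135, 145, …, 675, 685.
195 qualify.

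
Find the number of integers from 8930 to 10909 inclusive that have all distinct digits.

The integers in [8930, 10909] that have all distinct digits: 8930, 8931, 8932, 8934, 8935, 8936, …, 10896, 10897.
833 qualify.

833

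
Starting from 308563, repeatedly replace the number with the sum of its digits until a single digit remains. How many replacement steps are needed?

2

308563 → 25 → 7 (2 steps)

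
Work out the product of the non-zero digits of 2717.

98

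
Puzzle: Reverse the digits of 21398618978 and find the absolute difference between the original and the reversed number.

66583070334

Reverse of 21398618978 is 87981689312.
|21398618978 − 87981689312| = 66583070334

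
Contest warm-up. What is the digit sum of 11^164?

661

11^164 = 614328078920648930723281983903651491925634503115737237148337188651023720852996437016578139526538206010226809505602301101490182403720247301031765833128271086844427204312241
Sum of its 171 digits: 661.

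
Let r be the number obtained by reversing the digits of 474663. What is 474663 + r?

841137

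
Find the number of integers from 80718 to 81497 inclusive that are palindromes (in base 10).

7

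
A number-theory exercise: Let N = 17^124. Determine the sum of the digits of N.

757

17^124 = 376414418712043525108449753992028277896875254688784639448088449288103977990942837444765408049824431649905775908745086949195830632751654869116871750685121
Sum of its 153 digits: 757.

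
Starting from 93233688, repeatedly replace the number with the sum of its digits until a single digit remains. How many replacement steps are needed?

93233688 → 42 → 6 (2 steps)

2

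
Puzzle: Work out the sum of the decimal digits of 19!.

19! = 121645100408832000
Sum of its 18 digits: 45.

45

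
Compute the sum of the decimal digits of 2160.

2+1+6+0 = 9

9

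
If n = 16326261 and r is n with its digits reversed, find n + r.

Reverse of 16326261 is 16262361.
16326261 + 16262361 = 32588622

32588622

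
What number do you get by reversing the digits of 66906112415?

51421160966

Reversing 66906112415 gives 51421160966.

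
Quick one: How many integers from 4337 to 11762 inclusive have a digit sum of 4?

The integers in [4337, 11762] that have a digit sum of 4: 10003, 10012, 10021, 10030, 10102, 10111, …, 11110, 11200.
16 qualify.

16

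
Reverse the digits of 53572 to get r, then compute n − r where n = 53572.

Reverse of 53572 is 27535.
53572 − 27535 = 26037

26037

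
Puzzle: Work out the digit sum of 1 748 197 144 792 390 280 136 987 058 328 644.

1+7+4+8+1+9+7+1+4+4+7+9+2+3+9+0+2+8+0+1+3+6+9+8+7+0+5+8+3+2+8+6+4+4 = 160

160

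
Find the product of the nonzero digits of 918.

9×1×8 = 72

72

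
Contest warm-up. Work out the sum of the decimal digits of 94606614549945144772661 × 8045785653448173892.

94606614549945144772661 × 8045785653448173892 = 761184542067249912400676564351899935566612
Sum of its 42 digits: 194.

194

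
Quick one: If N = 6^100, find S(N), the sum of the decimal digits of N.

6^100 = 653318623500070906096690267158057820537143710472954871543071966369497141477376
Sum of its 78 digits: 342.

342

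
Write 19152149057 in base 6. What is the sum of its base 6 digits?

37

19152149057 in base 6 is 12444241004425.
Digit sum: 1+2+4+4+4+2+4+1+0+0+4+4+2+5 = 37.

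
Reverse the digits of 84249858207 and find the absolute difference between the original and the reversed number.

Reverse of 84249858207 is 70285894248.
|84249858207 − 70285894248| = 13963963959

13963963959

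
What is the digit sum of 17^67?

314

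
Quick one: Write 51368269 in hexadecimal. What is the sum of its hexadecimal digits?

49

51368269 in base 16 is 30FD14D.
Digit sum: 3+0+15+13+1+4+13 = 49.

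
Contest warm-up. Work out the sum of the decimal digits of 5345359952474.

65

5+3+4+5+3+5+9+9+5+2+4+7+4 = 65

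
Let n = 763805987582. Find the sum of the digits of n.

68

7+6+3+8+0+5+9+8+7+5+8+2 = 68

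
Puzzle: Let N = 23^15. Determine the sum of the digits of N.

89

23^15 = 266635235464391245607
Sum of its 21 digits: 89.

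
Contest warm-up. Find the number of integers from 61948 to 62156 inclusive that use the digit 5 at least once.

The integers in [61948, 62156] that use the digit 5 at least once: 61950, 61951, 61952, 61953, 61954, 61955, …, 62155, 62156.
45 qualify.

45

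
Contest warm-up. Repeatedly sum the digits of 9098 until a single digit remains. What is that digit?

9+0+9+8 = 26
2+6 = 8

8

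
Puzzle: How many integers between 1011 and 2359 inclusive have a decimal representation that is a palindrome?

13

The integers in [1011, 2359] that have a decimal representation that is a palindrome: 1111, 1221, 1331, 1441, 1551, 1661, …, 2222, 2332.
13 qualify.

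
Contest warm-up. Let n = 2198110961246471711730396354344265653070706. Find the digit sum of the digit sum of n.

16

First digit sum: 169.
1+6+9 = 16.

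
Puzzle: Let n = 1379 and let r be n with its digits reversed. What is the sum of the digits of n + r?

4

Reversal of 1379 is 9731; 1379 + 9731 = 11110.
Digit sum of 11110: 1+1+1+1+0 = 4.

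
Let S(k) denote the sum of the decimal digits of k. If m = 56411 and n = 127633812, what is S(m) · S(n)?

561

S(56411) = 5+6+4+1+1 = 17.
S(127633812) = 1+2+7+6+3+3+8+1+2 = 33.
17 · 33 = 561.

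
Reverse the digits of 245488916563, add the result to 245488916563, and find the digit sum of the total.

32

Reversal of 245488916563 is 365619884542; 245488916563 + 365619884542 = 611108801105.
Digit sum of 611108801105: 6+1+1+1+0+8+8+0+1+1+0+5 = 32.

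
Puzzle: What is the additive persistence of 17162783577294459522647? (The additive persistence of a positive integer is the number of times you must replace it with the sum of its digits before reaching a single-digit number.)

2

17162783577294459522647 → 113 → 5 (2 steps)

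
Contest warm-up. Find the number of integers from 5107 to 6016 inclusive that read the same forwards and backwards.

10

The integers in [5107, 6016] that read the same forwards and backwards: 5115, 5225, 5335, 5445, 5555, 5665, 5775, 5885, 5995, 6006.
10 qualify.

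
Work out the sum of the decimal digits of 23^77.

425

23^77 = 712924226912513004455728271323300657714052267955679067752437781532358642818400189341261477721474421502903
Sum of its 105 digits: 425.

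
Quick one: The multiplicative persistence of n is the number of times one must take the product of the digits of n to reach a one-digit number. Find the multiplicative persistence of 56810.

1

56810 → 0 (1 step)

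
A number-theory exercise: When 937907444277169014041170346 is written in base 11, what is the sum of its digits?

937907444277169014041170346 in base 11 is 87248A71A7A119312A596A8818.
Digit sum: 8+7+2+4+8+10+7+1+10+7+10+1+1+9+3+1+2+10+5+9+6+10+8+8+1+8 = 156.

156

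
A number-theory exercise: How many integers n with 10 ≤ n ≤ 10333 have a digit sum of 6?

101

The integers in [10, 10333] that have a digit sum of 6: 15, 24, 33, 42, 51, 60, …, 10311, 10320.
101 qualify.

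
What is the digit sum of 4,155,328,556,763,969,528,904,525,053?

4+1+5+5+3+2+8+5+5+6+7+6+3+9+6+9+5+2+8+9+0+4+5+2+5+0+5+3 = 132

132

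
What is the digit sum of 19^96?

514

19^96 = 575898160682100232836281104757191024769944517268203419236599427061651467503917683818033285217971123197113409626034423582081
Sum of its 123 digits: 514.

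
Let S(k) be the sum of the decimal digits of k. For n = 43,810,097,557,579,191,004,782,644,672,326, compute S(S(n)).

7

First digit sum: 142.
1+4+2 = 7.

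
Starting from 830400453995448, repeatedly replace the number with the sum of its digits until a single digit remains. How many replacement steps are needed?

830400453995448 → 66 → 12 → 3 (3 steps)

3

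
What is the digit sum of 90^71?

306

90^71 = 5639208733960173341330601774907737298986025002129598747373638245720900000000000000000000000000000000000000000000000000000000000000000000000
Sum of its 139 digits: 306.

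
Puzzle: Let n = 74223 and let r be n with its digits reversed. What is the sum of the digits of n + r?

Reversal of 74223 is 32247; 74223 + 32247 = 106470.
Digit sum of 106470: 1+0+6+4+7+0 = 18.

18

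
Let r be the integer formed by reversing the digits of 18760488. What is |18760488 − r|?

Reverse of 18760488 is 88406781.
|18760488 − 88406781| = 69646293

69646293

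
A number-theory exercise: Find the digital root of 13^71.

The digital root of n equals n mod 9 (or 9 when 9 | n), so we need 13^71 mod 9.
13^71 ≡ 7 (mod 9), so the digital root is 7.

7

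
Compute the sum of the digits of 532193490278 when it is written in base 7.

32

532193490278 in base 7 is 53310152012522.
Digit sum: 5+3+3+1+0+1+5+2+0+1+2+5+2+2 = 32.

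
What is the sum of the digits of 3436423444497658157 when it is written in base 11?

3436423444497658157 in base 11 is 68871A459592594104.
Digit sum: 6+8+8+7+1+10+4+5+9+5+9+2+5+9+4+1+0+4 = 97.

97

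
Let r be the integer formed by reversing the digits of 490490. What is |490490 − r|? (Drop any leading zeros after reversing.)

Reverse of 490490 is 94094.
|490490 − 94094| = 396396

396396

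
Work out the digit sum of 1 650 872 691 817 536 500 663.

95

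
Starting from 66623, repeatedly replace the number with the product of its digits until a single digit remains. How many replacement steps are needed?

66623 → 1296 → 108 → 0 (3 steps)

3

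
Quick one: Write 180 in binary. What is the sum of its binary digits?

180 in base 2 is 10110100.
Digit sum: 1+0+1+1+0+1+0+0 = 4.

4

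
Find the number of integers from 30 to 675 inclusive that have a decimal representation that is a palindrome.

The integers in [30, 675] that have a decimal representation that is a palindrome: 33, 44, 55, 66, 77, 88, …, 656, 666.
64 qualify.

64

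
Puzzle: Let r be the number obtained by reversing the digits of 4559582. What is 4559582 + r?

Reverse of 4559582 is 2859554.
4559582 + 2859554 = 7419136

7419136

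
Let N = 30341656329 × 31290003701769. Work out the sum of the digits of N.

99

30341656329 × 31290003701769 = 949390538852212807346001
Sum of its 24 digits: 99.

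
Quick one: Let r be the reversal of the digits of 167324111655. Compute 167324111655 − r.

-388787312106

Reverse of 167324111655 is 556111423761.
167324111655 − 556111423761 = -388787312106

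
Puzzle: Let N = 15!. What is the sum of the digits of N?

45

15! = 1307674368000
Sum of its 13 digits: 45.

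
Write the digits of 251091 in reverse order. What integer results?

190152

Reversing 251091 gives 190152.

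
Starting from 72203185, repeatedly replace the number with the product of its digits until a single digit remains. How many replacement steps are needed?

1

72203185 → 0 (1 step)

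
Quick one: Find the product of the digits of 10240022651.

0

1×0×2×4×0×0×2×2×6×5×1 = 0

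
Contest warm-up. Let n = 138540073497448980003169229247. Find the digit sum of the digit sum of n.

First digit sum: 129.
1+2+9 = 12.

12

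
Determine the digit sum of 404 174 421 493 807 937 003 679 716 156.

128

4+0+4+1+7+4+4+2+1+4+9+3+8+0+7+9+3+7+0+0+3+6+7+9+7+1+6+1+5+6 = 128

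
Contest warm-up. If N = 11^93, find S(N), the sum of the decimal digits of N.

11^93 = 7071633096370052987228539828633738974356170631457211738505541698256245203345476712315048679844731
Sum of its 97 digits: 431.

431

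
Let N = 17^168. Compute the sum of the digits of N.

919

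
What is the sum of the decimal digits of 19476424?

1+9+4+7+6+4+2+4 = 37

37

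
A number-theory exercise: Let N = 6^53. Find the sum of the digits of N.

6^53 = 174588755932389037098918153698611839369216
Sum of its 42 digits: 216.

216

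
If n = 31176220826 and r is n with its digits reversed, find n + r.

93978487939

Reverse of 31176220826 is 62802267113.
31176220826 + 62802267113 = 93978487939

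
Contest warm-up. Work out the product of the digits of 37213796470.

0

3×7×2×1×3×7×9×6×4×7×0 = 0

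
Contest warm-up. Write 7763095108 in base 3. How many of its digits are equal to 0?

7763095108 in base 3 is 202001000122002111001.
The digit 0 appears 10 times.

10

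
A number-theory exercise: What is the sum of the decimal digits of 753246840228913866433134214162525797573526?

7+5+3+2+4+6+8+4+0+2+2+8+9+1+3+8+6+6+4+3+3+1+3+4+2+1+4+1+6+2+5+2+5+7+9+7+5+7+3+5+2+6 = 181

181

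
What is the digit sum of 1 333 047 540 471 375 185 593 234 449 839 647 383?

165

1+3+3+3+0+4+7+5+4+0+4+7+1+3+7+5+1+8+5+5+9+3+2+3+4+4+4+9+8+3+9+6+4+7+3+8+3 = 165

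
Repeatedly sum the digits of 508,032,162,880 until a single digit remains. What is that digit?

5+0+8+0+3+2+1+6+2+8+8+0 = 43
4+3 = 7

7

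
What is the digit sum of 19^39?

199

19^39 = 74368742344158402044370289529129338200416023056379
Sum of its 50 digits: 199.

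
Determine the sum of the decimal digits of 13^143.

13^143 = 1967430410041650091443525587580757638331874886165662214359300472304428646336318566736072149273342180249514229846518030518302781610015960747337675706985774587397
Sum of its 160 digits: 691.

691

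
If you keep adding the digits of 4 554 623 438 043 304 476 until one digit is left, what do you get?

3

4+5+5+4+6+2+3+4+3+8+0+4+3+3+0+4+4+7+6 = 75
7+5 = 12
1+2 = 3
(Equivalently, 4 554 623 438 043 304 476 mod 9 = 3.)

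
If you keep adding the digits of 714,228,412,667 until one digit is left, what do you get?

7+1+4+2+2+8+4+1+2+6+6+7 = 50
5+0 = 5

5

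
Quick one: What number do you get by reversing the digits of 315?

Reversing 315 gives 513.

513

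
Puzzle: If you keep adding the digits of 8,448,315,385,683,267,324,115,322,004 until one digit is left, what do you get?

9

8+4+4+8+3+1+5+3+8+5+6+8+3+2+6+7+3+2+4+1+1+5+3+2+2+0+0+4 = 108
1+0+8 = 9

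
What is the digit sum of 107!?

594

107! = 12265202031961379393517517010387338887131568154382945052653251412013535324922144249034658613287059061933743916719318560380966506520420000368175349760000000000000000000000000
Sum of its 173 digits: 594.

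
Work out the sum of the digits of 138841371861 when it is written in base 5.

138841371861 in base 5 is 4233321342344421.
Digit sum: 4+2+3+3+3+2+1+3+4+2+3+4+4+4+2+1 = 45.

45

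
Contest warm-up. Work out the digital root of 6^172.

The digital root of n equals n mod 9 (or 9 when 9 | n), so we need 6^172 mod 9.
6^172 ≡ 0 (mod 9), so the digital root is 9.

9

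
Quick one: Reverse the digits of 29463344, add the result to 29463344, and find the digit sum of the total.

52

Reversal of 29463344 is 44336492; 29463344 + 44336492 = 73799836.
Digit sum of 73799836: 7+3+7+9+9+8+3+6 = 52.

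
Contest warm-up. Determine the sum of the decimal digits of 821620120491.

8+2+1+6+2+0+1+2+0+4+9+1 = 36

36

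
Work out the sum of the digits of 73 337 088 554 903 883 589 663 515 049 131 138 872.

7+3+3+3+7+0+8+8+5+5+4+9+0+3+8+8+3+5+8+9+6+6+3+5+1+5+0+4+9+1+3+1+1+3+8+8+7+2 = 179

179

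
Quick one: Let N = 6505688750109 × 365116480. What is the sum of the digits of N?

96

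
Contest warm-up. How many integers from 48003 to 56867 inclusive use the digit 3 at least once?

The integers in [48003, 56867] that use the digit 3 at least once: 48003, 48013, 48023, 48030, 48031, 48032, …, 56853, 56863.
3146 qualify.

3146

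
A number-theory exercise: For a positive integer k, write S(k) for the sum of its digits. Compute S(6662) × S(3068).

340

S(6662) = 6+6+6+2 = 20.
S(3068) = 3+0+6+8 = 17.
20 · 17 = 340.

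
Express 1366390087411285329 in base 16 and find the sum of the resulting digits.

1366390087411285329 in base 16 is 12F6648B88C3BD51.
Digit sum: 1+2+15+6+6+4+8+11+8+8+12+3+11+13+5+1 = 114.

114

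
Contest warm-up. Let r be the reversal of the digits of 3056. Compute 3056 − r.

-3447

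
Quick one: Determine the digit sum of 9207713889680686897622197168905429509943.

9+2+0+7+7+1+3+8+8+9+6+8+0+6+8+6+8+9+7+6+2+2+1+9+7+1+6+8+9+0+5+4+2+9+5+0+9+9+4+3 = 213

213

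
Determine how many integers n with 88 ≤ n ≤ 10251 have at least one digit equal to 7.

The integers in [88, 10251] that have at least one digit equal to 7: 97, 107, 117, 127, 137, 147, …, 10237, 10247.
3464 qualify.

3464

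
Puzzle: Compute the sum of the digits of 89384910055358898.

8+9+3+8+4+9+1+0+0+5+5+3+5+8+8+9+8 = 93

93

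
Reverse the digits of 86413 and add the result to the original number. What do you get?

Reverse of 86413 is 31468.
86413 + 31468 = 117881

117881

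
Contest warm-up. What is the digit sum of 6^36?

126

6^36 = 10314424798490535546171949056
Sum of its 29 digits: 126.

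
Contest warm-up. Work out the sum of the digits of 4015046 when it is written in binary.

12

4015046 in base 2 is 1111010100001111000110.
Digit sum: 1+1+1+1+0+1+0+1+0+0+0+0+1+1+1+1+0+0+0+1+1+0 = 12.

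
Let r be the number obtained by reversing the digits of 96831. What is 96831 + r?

110700

Reverse of 96831 is 13869.
96831 + 13869 = 110700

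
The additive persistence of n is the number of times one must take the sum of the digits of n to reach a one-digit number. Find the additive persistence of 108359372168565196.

3

108359372168565196 → 85 → 13 → 4 (3 steps)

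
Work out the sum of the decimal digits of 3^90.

3^90 = 8727963568087712425891397479476727340041449
Sum of its 43 digits: 216.

216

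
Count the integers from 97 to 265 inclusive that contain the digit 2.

The integers in [97, 265] that contain the digit 2: 102, 112, 120, 121, 122, 123, …, 264, 265.
85 qualify.

85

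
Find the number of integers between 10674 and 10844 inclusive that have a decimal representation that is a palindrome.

The integers in [10674, 10844] that have a decimal representation that is a palindrome: 10701, 10801.
2 qualify.

2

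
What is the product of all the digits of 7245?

7×2×4×5 = 280

280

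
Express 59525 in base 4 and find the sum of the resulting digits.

11

59525 in base 4 is 32202011.
Digit sum: 3+2+2+0+2+0+1+1 = 11.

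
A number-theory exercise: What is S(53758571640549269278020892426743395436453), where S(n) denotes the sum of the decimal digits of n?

5+3+7+5+8+5+7+1+6+4+0+5+4+9+2+6+9+2+7+8+0+2+0+8+9+2+4+2+6+7+4+3+3+9+5+4+3+6+4+5+3 = 192

192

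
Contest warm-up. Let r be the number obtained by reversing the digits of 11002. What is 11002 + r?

31013

Reverse of 11002 is 20011.
11002 + 20011 = 31013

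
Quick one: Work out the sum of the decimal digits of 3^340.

738

3^340 = 1664280806589814803858571371708626691451909331385734291010900950997276297957762658553727546535190828834204613885667545045874010453464713005017905547836267732294801
Sum of its 163 digits: 738.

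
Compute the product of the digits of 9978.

9×9×7×8 = 4536

4536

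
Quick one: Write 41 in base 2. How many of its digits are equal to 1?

41 in base 2 is 101001.
The digit 1 appears 3 times.

3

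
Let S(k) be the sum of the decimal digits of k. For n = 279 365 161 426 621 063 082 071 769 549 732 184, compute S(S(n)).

First digit sum: 153.
1+5+3 = 9.

9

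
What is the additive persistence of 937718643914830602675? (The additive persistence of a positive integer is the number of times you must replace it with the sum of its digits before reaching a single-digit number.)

937718643914830602675 → 99 → 18 → 9 (3 steps)

3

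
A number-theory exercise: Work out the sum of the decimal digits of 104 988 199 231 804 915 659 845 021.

1+0+4+9+8+8+1+9+9+2+3+1+8+0+4+9+1+5+6+5+9+8+4+5+0+2+1 = 122

122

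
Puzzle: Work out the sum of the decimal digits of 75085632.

36

7+5+0+8+5+6+3+2 = 36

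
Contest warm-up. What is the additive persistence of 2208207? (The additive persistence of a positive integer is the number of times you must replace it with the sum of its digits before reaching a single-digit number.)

2208207 → 21 → 3 (2 steps)

2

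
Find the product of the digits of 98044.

0

9×8×0×4×4 = 0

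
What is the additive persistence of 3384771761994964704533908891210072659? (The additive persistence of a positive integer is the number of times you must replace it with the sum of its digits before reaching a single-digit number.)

3384771761994964704533908891210072659 → 177 → 15 → 6 (3 steps)

3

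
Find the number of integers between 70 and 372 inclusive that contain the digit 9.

57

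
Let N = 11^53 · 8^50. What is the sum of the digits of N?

11^53 · 8^50 = 22300349163396613241591114618999948757712407696389928374881039648682954549819070709681881825929068544
Sum of its 101 digits: 500.

500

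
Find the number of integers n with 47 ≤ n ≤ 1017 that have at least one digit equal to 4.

262

The integers in [47, 1017] that have at least one digit equal to 4: 47, 48, 49, 54, 64, 74, …, 1004, 1014.
262 qualify.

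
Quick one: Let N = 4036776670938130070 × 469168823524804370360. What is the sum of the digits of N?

184

4036776670938130070 × 469168823524804370360 = 1893929761536418829838429871902132725200
Sum of its 40 digits: 184.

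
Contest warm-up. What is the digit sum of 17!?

17! = 355687428096000
Sum of its 15 digits: 63.

63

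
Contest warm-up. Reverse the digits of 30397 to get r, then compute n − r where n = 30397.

-48906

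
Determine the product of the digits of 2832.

2×8×3×2 = 96

96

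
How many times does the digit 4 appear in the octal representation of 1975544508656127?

1975544508656127 in base 8 is 70113751453224777.
The digit 4 appears 2 times.

2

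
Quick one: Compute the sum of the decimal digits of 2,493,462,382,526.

2+4+9+3+4+6+2+3+8+2+5+2+6 = 56

56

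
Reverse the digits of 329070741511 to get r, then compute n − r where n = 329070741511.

213923670588

Reverse of 329070741511 is 115147070923.
329070741511 − 115147070923 = 213923670588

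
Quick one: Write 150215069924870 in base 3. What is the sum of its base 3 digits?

32

150215069924870 in base 3 is 201200212102100111110222111112.
Digit sum: 2+0+1+2+0+0+2+1+2+1+0+2+1+0+0+1+1+1+1+1+0+2+2+2+1+1+1+1+1+2 = 32.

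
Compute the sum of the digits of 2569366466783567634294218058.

141

2+5+6+9+3+6+6+4+6+6+7+8+3+5+6+7+6+3+4+2+9+4+2+1+8+0+5+8 = 141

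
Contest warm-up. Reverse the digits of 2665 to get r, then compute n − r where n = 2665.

-2997

Reverse of 2665 is 5662.
2665 − 5662 = -2997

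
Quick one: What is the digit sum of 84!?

477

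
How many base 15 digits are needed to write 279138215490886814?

279138215490886814 in base 15 is 98663588A17230E, which has 15 digits.

15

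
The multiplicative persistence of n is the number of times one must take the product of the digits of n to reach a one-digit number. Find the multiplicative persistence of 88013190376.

88013190376 → 0 (1 step)

1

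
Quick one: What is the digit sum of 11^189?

11^189 = 66560640878719159452260744238782271597801640759531413409058314958175373696542935236118758257118341016463068069313345838952124043044429702857437843311651220308683764484848435173013763148611323402491
Sum of its 197 digits: 836.

836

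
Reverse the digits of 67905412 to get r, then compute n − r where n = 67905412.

Reverse of 67905412 is 21450976.
67905412 − 21450976 = 46454436

46454436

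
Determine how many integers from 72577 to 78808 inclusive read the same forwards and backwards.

62

The integers in [72577, 78808] that read the same forwards and backwards: 72627, 72727, 72827, 72927, 73037, 73137, …, 78687, 78787.
62 qualify.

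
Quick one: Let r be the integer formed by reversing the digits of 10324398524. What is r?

42589342301

Reversing 10324398524 gives 42589342301.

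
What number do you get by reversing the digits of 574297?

Reversing 574297 gives 792475.

792475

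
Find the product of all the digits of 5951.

225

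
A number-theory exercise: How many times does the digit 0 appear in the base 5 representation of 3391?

2

3391 in base 5 is 102031.
The digit 0 appears 2 times.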